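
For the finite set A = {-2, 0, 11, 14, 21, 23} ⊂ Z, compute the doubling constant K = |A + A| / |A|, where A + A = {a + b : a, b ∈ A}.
K = |A + A| / |A| = 20/6 = 10/3

Enumerate A + A = {a + b : a, b ∈ A}. With |A| = 6, there are |A|^2 = 36 ordered sum pairs; collecting distinct values, A + A = {-4, -2, 0, 9, 11, 12, 14, 19, 21, 22, 23, 25, 28, 32, 34, 35, 37, 42, 44, 46}, so |A + A| = 20. Thus K = 20/6 = 10/3. For comparison, the minimum possible |A + A| over all 6-element sets is 2·6 − 1 = 11 (so min K = 11/6), attained only by arithmetic progressions.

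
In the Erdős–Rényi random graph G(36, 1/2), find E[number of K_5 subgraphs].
E[# K_5] = C(36, 5) · (1/2)^C(5, 2) = 376992 / 2^10 = 11781/32 = 368.15625

For each 5-subset S of vertices (there are C(36, 5) = 376992 such S), let X_S = 1 if S induces a K_5 (all C(5, 2) = 10 edges present). Then P(X_S = 1) = (1/2)^10 = 1/1024. By linearity of expectation, E[# K_5] = C(36, 5) · (1/2)^10 = 376992 / 1024 = 11781/32 = 368.15625.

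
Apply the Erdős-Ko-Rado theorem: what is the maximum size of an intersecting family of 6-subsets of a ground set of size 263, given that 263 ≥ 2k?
max |F| = C(262, 5) = 9900414342

Erdős-Ko-Rado (1961): when n ≥ 2k, max |F| = C(n−1, k−1). The bound is attained by the star {A : i ∈ A} for any fixed i ∈ [n]. Here C(263−1, 6−1) = C(262, 5) = 9900414342.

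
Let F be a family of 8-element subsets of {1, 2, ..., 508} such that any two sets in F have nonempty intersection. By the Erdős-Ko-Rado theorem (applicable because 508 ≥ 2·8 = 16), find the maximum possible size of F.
max |F| = C(507, 7) = 1638925763772726

Erdős-Ko-Rado (1961): when n ≥ 2k, max |F| = C(n−1, k−1). The bound is attained by the star {A : i ∈ A} for any fixed i ∈ [n]. Here C(508−1, 8−1) = C(507, 7) = 1638925763772726.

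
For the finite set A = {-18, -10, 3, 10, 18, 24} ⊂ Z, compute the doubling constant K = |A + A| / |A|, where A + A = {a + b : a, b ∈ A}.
K = |A + A| / |A| = 19/6

Enumerate A + A = {a + b : a, b ∈ A}. With |A| = 6, there are |A|^2 = 36 ordered sum pairs; collecting distinct values, A + A = {-36, -28, -20, -15, -8, -7, 0, 6, 8, 13, 14, 20, 21, 27, 28, 34, 36, 42, 48}, so |A + A| = 19. Thus K = 19/6. For comparison, the minimum possible |A + A| over all 6-element sets is 2·6 − 1 = 11 (so min K = 11/6), attained only by arithmetic progressions.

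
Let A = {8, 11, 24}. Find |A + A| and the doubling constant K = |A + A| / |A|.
K = |A + A| / |A| = 6/3 = 2

Enumerate A + A = {a + b : a, b ∈ A}. With |A| = 3, there are |A|^2 = 9 ordered sum pairs; collecting distinct values, A + A = {16, 19, 22, 32, 35, 48}, so |A + A| = 6. Thus K = 6/3 = 2. For comparison, the minimum possible |A + A| over all 3-element sets is 2·3 − 1 = 5 (so min K = 5/3), attained only by arithmetic progressions.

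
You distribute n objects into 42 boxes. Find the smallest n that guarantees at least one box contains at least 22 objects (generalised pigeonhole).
n = (22 − 1)·42 + 1 = 883

By the generalised pigeonhole principle, to guarantee some box contains ≥ r objects we need more than (r − 1) · k objects total. Threshold: n = (r − 1) · k + 1. With r = 22 and k = 42: n = 21 · 42 + 1 = 882 + 1 = 883. For n = 882 = 21 · 42, we can put exactly 21 objects in every box, avoiding 22 in any single one — so 883 is tight.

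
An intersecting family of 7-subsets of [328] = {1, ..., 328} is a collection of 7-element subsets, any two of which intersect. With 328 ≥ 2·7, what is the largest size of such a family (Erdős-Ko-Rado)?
max |F| = C(327, 6) = 1621509963255

The Erdős-Ko-Rado theorem states: for n ≥ 2k, an intersecting family of k-subsets of an n-element set has size at most C(n − 1, k − 1), with equality for 'star' families {A ⊆ [n] : |A| = k, i ∈ A} (fix an element i). For n = 328, k = 7: C(327, 6) = 1621509963255.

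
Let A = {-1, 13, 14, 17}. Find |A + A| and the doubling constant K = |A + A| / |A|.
K = |A + A| / |A| = 10/4 = 5/2

Enumerate A + A = {a + b : a, b ∈ A}. With |A| = 4, there are |A|^2 = 16 ordered sum pairs; collecting distinct values, A + A = {-2, 12, 13, 16, 26, 27, 28, 30, 31, 34}, so |A + A| = 10. Thus K = 10/4 = 5/2. For comparison, the minimum possible |A + A| over all 4-element sets is 2·4 − 1 = 7 (so min K = 7/4), attained only by arithmetic progressions.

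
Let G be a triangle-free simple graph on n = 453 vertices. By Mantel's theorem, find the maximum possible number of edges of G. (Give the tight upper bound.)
ex(453, K_3) = ⌊453^2/4⌋ = 51302

Mantel (1907): a triangle-free graph on n vertices has at most ⌊n^2/4⌋ edges, with equality for the complete bipartite graph K_{⌊n/2⌋, ⌈n/2⌉}. For n = 453: ⌊453^2/4⌋ = ⌊205209/4⌋ = 51302. The extremal graph is K_{226, 227}, which has 226·227 = 51302 edges.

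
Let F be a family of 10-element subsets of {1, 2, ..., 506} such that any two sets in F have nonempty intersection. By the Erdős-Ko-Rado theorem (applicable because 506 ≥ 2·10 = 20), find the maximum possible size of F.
max |F| = C(505, 9) = 5479293841101549875

Erdős-Ko-Rado (1961): when n ≥ 2k, max |F| = C(n−1, k−1). The bound is attained by the star {A : i ∈ A} for any fixed i ∈ [n]. Here C(506−1, 10−1) = C(505, 9) = 5479293841101549875.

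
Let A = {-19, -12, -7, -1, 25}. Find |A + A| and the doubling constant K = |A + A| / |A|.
K = |A + A| / |A| = 15/5 = 3

Enumerate A + A = {a + b : a, b ∈ A}. With |A| = 5, there are |A|^2 = 25 ordered sum pairs; collecting distinct values, A + A = {-38, -31, -26, -24, -20, -19, -14, -13, -8, -2, 6, 13, 18, 24, 50}, so |A + A| = 15. Thus K = 15/5 = 3. For comparison, the minimum possible |A + A| over all 5-element sets is 2·5 − 1 = 9 (so min K = 9/5), attained only by arithmetic progressions.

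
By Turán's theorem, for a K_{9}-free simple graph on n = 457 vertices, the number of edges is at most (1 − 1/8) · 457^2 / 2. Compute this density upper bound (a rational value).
Turán density bound = (7/8) · 457^2/2 = 1461943/16 ≈ 91371.4375

Turán's theorem: ex(n, K_{r+1}) is achieved by the complete r-partite Turán graph T(n, r) with parts as balanced as possible, and is at most (1 − 1/r) · n^2/2. For r = 8, n = 457: the density bound is (7/8) · 208849/2 = 1461943/16 ≈ 91371.4375. The integer-valued extremum is e(T(457, 8)) = 91371, which is strictly less than the density bound 1461943/16 since 8 ∤ 457 (the parts of T(457, 8) cannot all be equal).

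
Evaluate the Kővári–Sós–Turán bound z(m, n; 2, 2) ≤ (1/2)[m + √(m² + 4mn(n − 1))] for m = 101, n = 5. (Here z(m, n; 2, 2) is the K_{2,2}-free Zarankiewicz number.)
z(101, 5; 2, 2) ≤ (1/2)[101 + √(101² + 4·101·5·4)] = (1/2)[101 + √18281] = 118.1036

Kővári–Sós–Turán: let r_1, ..., r_101 be the row sums and z = Σ r_i the total number of 1s. Each pair of columns can share at most one row with both entries 1 (else a 2×2 all-ones block appears), so Σ_i C(r_i, 2) ≤ C(5, 2) = 10. By convexity Σ_i C(r_i, 2) ≥ 101·C(z/101, 2) = z(z − 101)/(2·101), giving z² − 101z − 101·5·4 ≤ 0 and hence z ≤ (1/2)[101 + √(10201 + 4·2020)] = (1/2)[101 + √18281] ≈ (1/2)(101 + 135.2072) = 118.1036.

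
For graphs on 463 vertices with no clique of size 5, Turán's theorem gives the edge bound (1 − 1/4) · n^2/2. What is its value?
Turán density bound = (3/4) · 463^2/2 = 643107/8 ≈ 80388.375

Turán's theorem: ex(n, K_{r+1}) is achieved by the complete r-partite Turán graph T(n, r) with parts as balanced as possible, and is at most (1 − 1/r) · n^2/2. For r = 4, n = 463: the density bound is (3/4) · 214369/2 = 643107/8 ≈ 80388.375. The integer-valued extremum is e(T(463, 4)) = 80388, which is strictly less than the density bound 643107/8 since 4 ∤ 463 (the parts of T(463, 4) cannot all be equal).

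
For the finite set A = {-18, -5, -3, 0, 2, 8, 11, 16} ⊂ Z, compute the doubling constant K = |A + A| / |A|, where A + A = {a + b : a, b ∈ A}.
K = |A + A| / |A| = 30/8 = 15/4

Enumerate A + A = {a + b : a, b ∈ A}. With |A| = 8, there are |A|^2 = 64 ordered sum pairs; collecting distinct values, A + A = {-36, -23, -21, -18, -16, -10, -8, -7, -6, -5, -3, -2, -1, 0, 2, 3, 4, 5, 6, 8, 10, 11, 13, 16, 18, 19, 22, 24, 27, 32}, so |A + A| = 30. Thus K = 30/8 = 15/4. For comparison, the minimum possible |A + A| over all 8-element sets is 2·8 − 1 = 15 (so min K = 15/8), attained only by arithmetic progressions.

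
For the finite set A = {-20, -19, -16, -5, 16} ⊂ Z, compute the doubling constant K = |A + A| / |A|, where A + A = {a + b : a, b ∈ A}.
K = |A + A| / |A| = 15/5 = 3

Enumerate A + A = {a + b : a, b ∈ A}. With |A| = 5, there are |A|^2 = 25 ordered sum pairs; collecting distinct values, A + A = {-40, -39, -38, -36, -35, -32, -25, -24, -21, -10, -4, -3, 0, 11, 32}, so |A + A| = 15. Thus K = 15/5 = 3. For comparison, the minimum possible |A + A| over all 5-element sets is 2·5 − 1 = 9 (so min K = 9/5), attained only by arithmetic progressions.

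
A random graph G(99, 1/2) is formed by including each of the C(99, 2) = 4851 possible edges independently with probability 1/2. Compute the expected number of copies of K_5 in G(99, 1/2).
E[# K_5] = C(99, 5) · (1/2)^C(5, 2) = 71523144 / 2^10 = 8940393/128 = 69846.8203125

For each 5-subset S of vertices (there are C(99, 5) = 71523144 such S), let X_S = 1 if S induces a K_5 (all C(5, 2) = 10 edges present). Then P(X_S = 1) = (1/2)^10 = 1/1024. By linearity of expectation, E[# K_5] = C(99, 5) · (1/2)^10 = 71523144 / 1024 = 8940393/128 = 69846.8203125.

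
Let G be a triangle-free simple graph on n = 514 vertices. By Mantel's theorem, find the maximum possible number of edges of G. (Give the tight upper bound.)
ex(514, K_3) = ⌊514^2/4⌋ = 66049

Mantel (1907): a triangle-free graph on n vertices has at most ⌊n^2/4⌋ edges, with equality for the complete bipartite graph K_{⌊n/2⌋, ⌈n/2⌉}. For n = 514: ⌊514^2/4⌋ = ⌊264196/4⌋ = 66049. The extremal graph is K_{257, 257}, which has 257·257 = 66049 edges.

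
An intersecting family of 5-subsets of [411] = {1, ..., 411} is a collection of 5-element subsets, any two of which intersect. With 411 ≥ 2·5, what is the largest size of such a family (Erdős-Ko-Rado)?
max |F| = C(410, 4) = 1160247110

The Erdős-Ko-Rado theorem states: for n ≥ 2k, an intersecting family of k-subsets of an n-element set has size at most C(n − 1, k − 1), with equality for 'star' families {A ⊆ [n] : |A| = k, i ∈ A} (fix an element i). For n = 411, k = 5: C(410, 4) = 1160247110.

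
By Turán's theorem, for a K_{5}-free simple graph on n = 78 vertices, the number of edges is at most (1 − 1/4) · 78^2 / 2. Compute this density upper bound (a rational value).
Turán density bound = (3/4) · 78^2/2 = 4563/2 ≈ 2281.5

Turán's theorem: ex(n, K_{r+1}) is achieved by the complete r-partite Turán graph T(n, r) with parts as balanced as possible, and is at most (1 − 1/r) · n^2/2. For r = 4, n = 78: the density bound is (3/4) · 6084/2 = 4563/2 ≈ 2281.5. The integer-valued extremum is e(T(78, 4)) = 2281, which is strictly less than the density bound 4563/2 since 4 ∤ 78 (the parts of T(78, 4) cannot all be equal).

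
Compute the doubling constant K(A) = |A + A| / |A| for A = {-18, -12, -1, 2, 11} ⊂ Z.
K = |A + A| / |A| = 15/5 = 3

Enumerate A + A = {a + b : a, b ∈ A}. With |A| = 5, there are |A|^2 = 25 ordered sum pairs; collecting distinct values, A + A = {-36, -30, -24, -19, -16, -13, -10, -7, -2, -1, 1, 4, 10, 13, 22}, so |A + A| = 15. Thus K = 15/5 = 3. For comparison, the minimum possible |A + A| over all 5-element sets is 2·5 − 1 = 9 (so min K = 9/5), attained only by arithmetic progressions.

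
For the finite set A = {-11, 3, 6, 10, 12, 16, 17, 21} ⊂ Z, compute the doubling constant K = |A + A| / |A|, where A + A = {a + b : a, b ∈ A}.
K = |A + A| / |A| = 30/8 = 15/4

Enumerate A + A = {a + b : a, b ∈ A}. With |A| = 8, there are |A|^2 = 64 ordered sum pairs; collecting distinct values, A + A = {-22, -8, -5, -1, 1, 5, 6, 9, 10, 12, 13, 15, 16, 18, 19, 20, 22, 23, 24, 26, 27, 28, 29, 31, 32, 33, 34, 37, 38, 42}, so |A + A| = 30. Thus K = 30/8 = 15/4. For comparison, the minimum possible |A + A| over all 8-element sets is 2·8 − 1 = 15 (so min K = 15/8), attained only by arithmetic progressions.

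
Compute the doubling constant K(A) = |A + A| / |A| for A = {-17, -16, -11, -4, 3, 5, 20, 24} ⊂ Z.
K = |A + A| / |A| = 34/8 = 17/4

Enumerate A + A = {a + b : a, b ∈ A}. With |A| = 8, there are |A|^2 = 64 ordered sum pairs; collecting distinct values, A + A = {-34, -33, -32, -28, -27, -22, -21, -20, -15, -14, -13, -12, -11, -8, -6, -1, 1, 3, 4, 6, 7, 8, 9, 10, 13, 16, 20, 23, 25, 27, 29, 40, 44, 48}, so |A + A| = 34. Thus K = 34/8 = 17/4. For comparison, the minimum possible |A + A| over all 8-element sets is 2·8 − 1 = 15 (so min K = 15/8), attained only by arithmetic progressions.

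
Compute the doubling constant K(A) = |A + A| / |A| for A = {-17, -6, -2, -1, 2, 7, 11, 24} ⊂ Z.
K = |A + A| / |A| = 30/8 = 15/4

Enumerate A + A = {a + b : a, b ∈ A}. With |A| = 8, there are |A|^2 = 64 ordered sum pairs; collecting distinct values, A + A = {-34, -23, -19, -18, -15, -12, -10, -8, -7, -6, -4, -3, -2, 0, 1, 4, 5, 6, 7, 9, 10, 13, 14, 18, 22, 23, 26, 31, 35, 48}, so |A + A| = 30. Thus K = 30/8 = 15/4. For comparison, the minimum possible |A + A| over all 8-element sets is 2·8 − 1 = 15 (so min K = 15/8), attained only by arithmetic progressions.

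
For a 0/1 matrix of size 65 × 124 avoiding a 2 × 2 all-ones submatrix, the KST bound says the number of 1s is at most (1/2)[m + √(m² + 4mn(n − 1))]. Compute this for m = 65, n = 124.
z(65, 124; 2, 2) ≤ (1/2)[65 + √(65² + 4·65·124·123)] = (1/2)[65 + √3969745] = 1028.7109

Kővári–Sós–Turán: let r_1, ..., r_65 be the row sums and z = Σ r_i the total number of 1s. Each pair of columns can share at most one row with both entries 1 (else a 2×2 all-ones block appears), so Σ_i C(r_i, 2) ≤ C(124, 2) = 7626. By convexity Σ_i C(r_i, 2) ≥ 65·C(z/65, 2) = z(z − 65)/(2·65), giving z² − 65z − 65·124·123 ≤ 0 and hence z ≤ (1/2)[65 + √(4225 + 4·991380)] = (1/2)[65 + √3969745] ≈ (1/2)(65 + 1992.4219) = 1028.7109.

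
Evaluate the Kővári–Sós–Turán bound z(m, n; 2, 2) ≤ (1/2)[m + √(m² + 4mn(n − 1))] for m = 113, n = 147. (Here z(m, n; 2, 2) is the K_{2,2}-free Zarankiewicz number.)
z(113, 147; 2, 2) ≤ (1/2)[113 + √(113² + 4·113·147·146)] = (1/2)[113 + √9713593] = 1614.8319

Kővári–Sós–Turán: let r_1, ..., r_113 be the row sums and z = Σ r_i the total number of 1s. Each pair of columns can share at most one row with both entries 1 (else a 2×2 all-ones block appears), so Σ_i C(r_i, 2) ≤ C(147, 2) = 10731. By convexity Σ_i C(r_i, 2) ≥ 113·C(z/113, 2) = z(z − 113)/(2·113), giving z² − 113z − 113·147·146 ≤ 0 and hence z ≤ (1/2)[113 + √(12769 + 4·2425206)] = (1/2)[113 + √9713593] ≈ (1/2)(113 + 3116.6638) = 1614.8319.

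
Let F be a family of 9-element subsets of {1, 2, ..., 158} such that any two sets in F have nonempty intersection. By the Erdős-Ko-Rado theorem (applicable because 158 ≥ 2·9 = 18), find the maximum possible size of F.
max |F| = C(157, 8) = 7637643295425

The Erdős-Ko-Rado theorem states: for n ≥ 2k, an intersecting family of k-subsets of an n-element set has size at most C(n − 1, k − 1), with equality for 'star' families {A ⊆ [n] : |A| = k, i ∈ A} (fix an element i). For n = 158, k = 9: C(157, 8) = 7637643295425.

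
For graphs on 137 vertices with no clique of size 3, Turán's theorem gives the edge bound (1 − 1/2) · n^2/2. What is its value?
Turán density bound = (1/2) · 137^2/2 = 18769/4 ≈ 4692.25

Turán's theorem: ex(n, K_{r+1}) is achieved by the complete r-partite Turán graph T(n, r) with parts as balanced as possible, and is at most (1 − 1/r) · n^2/2. For r = 2, n = 137: the density bound is (1/2) · 18769/2 = 18769/4 ≈ 4692.25. The integer-valued extremum is e(T(137, 2)) = 4692, which is strictly less than the density bound 18769/4 since 2 ∤ 137 (the parts of T(137, 2) cannot all be equal).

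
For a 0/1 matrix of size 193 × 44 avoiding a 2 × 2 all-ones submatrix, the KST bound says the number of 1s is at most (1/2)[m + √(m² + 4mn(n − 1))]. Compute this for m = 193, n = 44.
z(193, 44; 2, 2) ≤ (1/2)[193 + √(193² + 4·193·44·43)] = (1/2)[193 + √1497873] = 708.4381

Kővári–Sós–Turán: let r_1, ..., r_193 be the row sums and z = Σ r_i the total number of 1s. Each pair of columns can share at most one row with both entries 1 (else a 2×2 all-ones block appears), so Σ_i C(r_i, 2) ≤ C(44, 2) = 946. By convexity Σ_i C(r_i, 2) ≥ 193·C(z/193, 2) = z(z − 193)/(2·193), giving z² − 193z − 193·44·43 ≤ 0 and hence z ≤ (1/2)[193 + √(37249 + 4·365156)] = (1/2)[193 + √1497873] ≈ (1/2)(193 + 1223.8762) = 708.4381.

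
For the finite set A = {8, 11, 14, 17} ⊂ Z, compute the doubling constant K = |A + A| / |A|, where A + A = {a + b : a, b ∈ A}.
K = |A + A| / |A| = 7/4

Enumerate A + A = {a + b : a, b ∈ A}. With |A| = 4, there are |A|^2 = 16 ordered sum pairs; collecting distinct values, A + A = {16, 19, 22, 25, 28, 31, 34}, so |A + A| = 7. Thus K = 7/4. Here |A + A| = 2|A| − 1 = 7, the minimum possible — so K = 7/4 is minimal, which holds iff A is an arithmetic progression.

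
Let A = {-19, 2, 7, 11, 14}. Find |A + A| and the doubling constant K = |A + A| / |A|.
K = |A + A| / |A| = 15/5 = 3

Enumerate A + A = {a + b : a, b ∈ A}. With |A| = 5, there are |A|^2 = 25 ordered sum pairs; collecting distinct values, A + A = {-38, -17, -12, -8, -5, 4, 9, 13, 14, 16, 18, 21, 22, 25, 28}, so |A + A| = 15. Thus K = 15/5 = 3. For comparison, the minimum possible |A + A| over all 5-element sets is 2·5 − 1 = 9 (so min K = 9/5), attained only by arithmetic progressions.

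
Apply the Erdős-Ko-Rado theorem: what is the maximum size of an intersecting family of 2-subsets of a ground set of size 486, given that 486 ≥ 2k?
max |F| = C(485, 1) = 485

The Erdős-Ko-Rado theorem states: for n ≥ 2k, an intersecting family of k-subsets of an n-element set has size at most C(n − 1, k − 1), with equality for 'star' families {A ⊆ [n] : |A| = k, i ∈ A} (fix an element i). For n = 486, k = 2: C(485, 1) = 485.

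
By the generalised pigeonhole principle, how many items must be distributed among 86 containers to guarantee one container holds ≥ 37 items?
n = (37 − 1)·86 + 1 = 3097

By the generalised pigeonhole principle, to guarantee some box contains ≥ r objects we need more than (r − 1) · k objects total. Threshold: n = (r − 1) · k + 1. With r = 37 and k = 86: n = 36 · 86 + 1 = 3096 + 1 = 3097. For n = 3096 = 36 · 86, we can put exactly 36 objects in every box, avoiding 37 in any single one — so 3097 is tight.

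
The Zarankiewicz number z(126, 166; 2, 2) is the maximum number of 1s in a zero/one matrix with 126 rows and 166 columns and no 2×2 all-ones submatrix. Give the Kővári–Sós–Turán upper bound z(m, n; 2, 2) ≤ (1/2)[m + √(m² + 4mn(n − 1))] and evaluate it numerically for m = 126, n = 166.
z(126, 166; 2, 2) ≤ (1/2)[126 + √(126² + 4·126·166·165)] = (1/2)[126 + √13820436] = 1921.7923

Kővári–Sós–Turán: let r_1, ..., r_126 be the row sums and z = Σ r_i the total number of 1s. Each pair of columns can share at most one row with both entries 1 (else a 2×2 all-ones block appears), so Σ_i C(r_i, 2) ≤ C(166, 2) = 13695. By convexity Σ_i C(r_i, 2) ≥ 126·C(z/126, 2) = z(z − 126)/(2·126), giving z² − 126z − 126·166·165 ≤ 0 and hence z ≤ (1/2)[126 + √(15876 + 4·3451140)] = (1/2)[126 + √13820436] ≈ (1/2)(126 + 3717.5847) = 1921.7923.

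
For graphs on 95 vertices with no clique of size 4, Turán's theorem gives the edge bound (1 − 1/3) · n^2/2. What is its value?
Turán density bound = (2/3) · 95^2/2 = 9025/3 ≈ 3008.3333

Turán's theorem: ex(n, K_{r+1}) is achieved by the complete r-partite Turán graph T(n, r) with parts as balanced as possible, and is at most (1 − 1/r) · n^2/2. For r = 3, n = 95: the density bound is (2/3) · 9025/2 = 9025/3 ≈ 3008.3333. The integer-valued extremum is e(T(95, 3)) = 3008, which is strictly less than the density bound 9025/3 since 3 ∤ 95 (the parts of T(95, 3) cannot all be equal).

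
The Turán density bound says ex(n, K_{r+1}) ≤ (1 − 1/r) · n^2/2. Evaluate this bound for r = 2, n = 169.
Turán density bound = (1/2) · 169^2/2 = 28561/4 ≈ 7140.25

Turán's theorem: ex(n, K_{r+1}) is achieved by the complete r-partite Turán graph T(n, r) with parts as balanced as possible, and is at most (1 − 1/r) · n^2/2. For r = 2, n = 169: the density bound is (1/2) · 28561/2 = 28561/4 ≈ 7140.25. The integer-valued extremum is e(T(169, 2)) = 7140, which is strictly less than the density bound 28561/4 since 2 ∤ 169 (the parts of T(169, 2) cannot all be equal).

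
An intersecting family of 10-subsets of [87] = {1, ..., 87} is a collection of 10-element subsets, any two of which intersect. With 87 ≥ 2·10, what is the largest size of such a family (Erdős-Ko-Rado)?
max |F| = C(86, 9) = 459856441980

Erdős-Ko-Rado (1961): when n ≥ 2k, max |F| = C(n−1, k−1). The bound is attained by the star {A : i ∈ A} for any fixed i ∈ [n]. Here C(87−1, 10−1) = C(86, 9) = 459856441980.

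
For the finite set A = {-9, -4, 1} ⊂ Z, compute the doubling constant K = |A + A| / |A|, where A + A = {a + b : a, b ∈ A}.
K = |A + A| / |A| = 5/3

Enumerate A + A = {a + b : a, b ∈ A}. With |A| = 3, there are |A|^2 = 9 ordered sum pairs; collecting distinct values, A + A = {-18, -13, -8, -3, 2}, so |A + A| = 5. Thus K = 5/3. Here |A + A| = 2|A| − 1 = 5, the minimum possible — so K = 5/3 is minimal, which holds iff A is an arithmetic progression.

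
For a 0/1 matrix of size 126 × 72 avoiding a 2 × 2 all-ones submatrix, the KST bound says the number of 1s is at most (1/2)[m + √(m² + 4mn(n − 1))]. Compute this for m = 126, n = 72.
z(126, 72; 2, 2) ≤ (1/2)[126 + √(126² + 4·126·72·71)] = (1/2)[126 + √2592324] = 868.0348

Kővári–Sós–Turán: let r_1, ..., r_126 be the row sums and z = Σ r_i the total number of 1s. Each pair of columns can share at most one row with both entries 1 (else a 2×2 all-ones block appears), so Σ_i C(r_i, 2) ≤ C(72, 2) = 2556. By convexity Σ_i C(r_i, 2) ≥ 126·C(z/126, 2) = z(z − 126)/(2·126), giving z² − 126z − 126·72·71 ≤ 0 and hence z ≤ (1/2)[126 + √(15876 + 4·644112)] = (1/2)[126 + √2592324] ≈ (1/2)(126 + 1610.0696) = 868.0348.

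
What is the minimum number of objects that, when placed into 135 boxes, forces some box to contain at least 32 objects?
n = (32 − 1)·135 + 1 = 4186

By the generalised pigeonhole principle, to guarantee some box contains ≥ r objects we need more than (r − 1) · k objects total. Threshold: n = (r − 1) · k + 1. With r = 32 and k = 135: n = 31 · 135 + 1 = 4185 + 1 = 4186. For n = 4185 = 31 · 135, we can put exactly 31 objects in every box, avoiding 32 in any single one — so 4186 is tight.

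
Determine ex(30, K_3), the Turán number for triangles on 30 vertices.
ex(30, K_3) = ⌊30^2/4⌋ = 225

Mantel (1907): a triangle-free graph on n vertices has at most ⌊n^2/4⌋ edges, with equality for the complete bipartite graph K_{⌊n/2⌋, ⌈n/2⌉}. For n = 30: ⌊30^2/4⌋ = ⌊900/4⌋ = 225. The extremal graph is K_{15, 15}, which has 15·15 = 225 edges.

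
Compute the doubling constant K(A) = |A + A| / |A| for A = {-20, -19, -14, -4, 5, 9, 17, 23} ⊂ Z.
K = |A + A| / |A| = 35/8

Enumerate A + A = {a + b : a, b ∈ A}. With |A| = 8, there are |A|^2 = 64 ordered sum pairs; collecting distinct values, A + A = {-40, -39, -38, -34, -33, -28, -24, -23, -18, -15, -14, -11, -10, -9, -8, -5, -3, -2, 1, 3, 4, 5, 9, 10, 13, 14, 18, 19, 22, 26, 28, 32, 34, 40, 46}, so |A + A| = 35. Thus K = 35/8. For comparison, the minimum possible |A + A| over all 8-element sets is 2·8 − 1 = 15 (so min K = 15/8), attained only by arithmetic progressions.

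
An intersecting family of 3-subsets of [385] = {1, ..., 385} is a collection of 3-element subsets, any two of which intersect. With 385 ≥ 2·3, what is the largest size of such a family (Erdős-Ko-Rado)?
max |F| = C(384, 2) = 73536

The Erdős-Ko-Rado theorem states: for n ≥ 2k, an intersecting family of k-subsets of an n-element set has size at most C(n − 1, k − 1), with equality for 'star' families {A ⊆ [n] : |A| = k, i ∈ A} (fix an element i). For n = 385, k = 3: C(384, 2) = 73536.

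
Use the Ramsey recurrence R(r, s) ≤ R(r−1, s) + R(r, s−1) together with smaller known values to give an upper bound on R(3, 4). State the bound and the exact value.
R(3, 4) ≤ R(2, 4) + R(3, 3) = 4 + 6 = 10; exact value R(3, 4) = 9.

The Erdős–Szekeres recurrence R(r, s) ≤ R(r−1, s) + R(r, s−1) applied to (r, s) = (3, 4) gives
  R(3, 4) ≤ R(2, 4) + R(3, 3) = 4 + 6 = 10.
(Recall R(2, k) = k and R is symmetric.) The recurrence is not tight here (it gives 10, but the exact value is R(3, 4) = 9); the tight upper bound requires a sharper argument than the simple recurrence, combined with a lower-bound construction on K_{8}.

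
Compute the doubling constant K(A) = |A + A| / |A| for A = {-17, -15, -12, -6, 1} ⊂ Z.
K = |A + A| / |A| = 15/5 = 3

Enumerate A + A = {a + b : a, b ∈ A}. With |A| = 5, there are |A|^2 = 25 ordered sum pairs; collecting distinct values, A + A = {-34, -32, -30, -29, -27, -24, -23, -21, -18, -16, -14, -12, -11, -5, 2}, so |A + A| = 15. Thus K = 15/5 = 3. For comparison, the minimum possible |A + A| over all 5-element sets is 2·5 − 1 = 9 (so min K = 9/5), attained only by arithmetic progressions.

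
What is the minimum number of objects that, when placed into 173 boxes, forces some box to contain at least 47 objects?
n = (47 − 1)·173 + 1 = 7959

By the generalised pigeonhole principle, to guarantee some box contains ≥ r objects we need more than (r − 1) · k objects total. Threshold: n = (r − 1) · k + 1. With r = 47 and k = 173: n = 46 · 173 + 1 = 7958 + 1 = 7959. For n = 7958 = 46 · 173, we can put exactly 46 objects in every box, avoiding 47 in any single one — so 7959 is tight.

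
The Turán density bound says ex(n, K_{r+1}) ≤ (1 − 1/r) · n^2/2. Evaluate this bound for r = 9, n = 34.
Turán density bound = (8/9) · 34^2/2 = 4624/9 ≈ 513.7778

Turán's theorem: ex(n, K_{r+1}) is achieved by the complete r-partite Turán graph T(n, r) with parts as balanced as possible, and is at most (1 − 1/r) · n^2/2. For r = 9, n = 34: the density bound is (8/9) · 1156/2 = 4624/9 ≈ 513.7778. The integer-valued extremum is e(T(34, 9)) = 513, which is strictly less than the density bound 4624/9 since 9 ∤ 34 (the parts of T(34, 9) cannot all be equal).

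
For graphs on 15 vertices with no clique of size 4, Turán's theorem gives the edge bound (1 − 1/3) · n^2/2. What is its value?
Turán density bound = (2/3) · 15^2/2 = 75

Turán's theorem: ex(n, K_{r+1}) is achieved by the complete r-partite Turán graph T(n, r) with parts as balanced as possible, and is at most (1 − 1/r) · n^2/2. For r = 3, n = 15: the density bound is (2/3) · 225/2 = 75. Since 3 ∣ 15, the Turán graph T(15, 3) has parts of equal size 5, and its edge count e(T(15, 3)) = 75 attains the density bound exactly.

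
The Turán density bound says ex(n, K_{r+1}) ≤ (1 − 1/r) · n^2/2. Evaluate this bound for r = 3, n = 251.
Turán density bound = (2/3) · 251^2/2 = 63001/3 ≈ 21000.3333

Turán's theorem: ex(n, K_{r+1}) is achieved by the complete r-partite Turán graph T(n, r) with parts as balanced as possible, and is at most (1 − 1/r) · n^2/2. For r = 3, n = 251: the density bound is (2/3) · 63001/2 = 63001/3 ≈ 21000.3333. The integer-valued extremum is e(T(251, 3)) = 21000, which is strictly less than the density bound 63001/3 since 3 ∤ 251 (the parts of T(251, 3) cannot all be equal).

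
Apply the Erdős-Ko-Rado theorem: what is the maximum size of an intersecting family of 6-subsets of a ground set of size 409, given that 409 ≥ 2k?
max |F| = C(408, 5) = 91925446536

The Erdős-Ko-Rado theorem states: for n ≥ 2k, an intersecting family of k-subsets of an n-element set has size at most C(n − 1, k − 1), with equality for 'star' families {A ⊆ [n] : |A| = k, i ∈ A} (fix an element i). For n = 409, k = 6: C(408, 5) = 91925446536.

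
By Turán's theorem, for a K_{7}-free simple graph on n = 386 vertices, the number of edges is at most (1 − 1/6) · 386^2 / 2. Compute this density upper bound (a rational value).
Turán density bound = (5/6) · 386^2/2 = 186245/3 ≈ 62081.6667

Turán's theorem: ex(n, K_{r+1}) is achieved by the complete r-partite Turán graph T(n, r) with parts as balanced as possible, and is at most (1 − 1/r) · n^2/2. For r = 6, n = 386: the density bound is (5/6) · 148996/2 = 186245/3 ≈ 62081.6667. The integer-valued extremum is e(T(386, 6)) = 62081, which is strictly less than the density bound 186245/3 since 6 ∤ 386 (the parts of T(386, 6) cannot all be equal).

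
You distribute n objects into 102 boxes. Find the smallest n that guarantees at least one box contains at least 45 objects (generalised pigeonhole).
n = (45 − 1)·102 + 1 = 4489

By the generalised pigeonhole principle, to guarantee some box contains ≥ r objects we need more than (r − 1) · k objects total. Threshold: n = (r − 1) · k + 1. With r = 45 and k = 102: n = 44 · 102 + 1 = 4488 + 1 = 4489. For n = 4488 = 44 · 102, we can put exactly 44 objects in every box, avoiding 45 in any single one — so 4489 is tight.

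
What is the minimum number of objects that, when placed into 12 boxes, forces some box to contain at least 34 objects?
n = (34 − 1)·12 + 1 = 397

By the generalised pigeonhole principle, to guarantee some box contains ≥ r objects we need more than (r − 1) · k objects total. Threshold: n = (r − 1) · k + 1. With r = 34 and k = 12: n = 33 · 12 + 1 = 396 + 1 = 397. For n = 396 = 33 · 12, we can put exactly 33 objects in every box, avoiding 34 in any single one — so 397 is tight.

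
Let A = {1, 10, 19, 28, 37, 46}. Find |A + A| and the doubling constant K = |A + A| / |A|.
K = |A + A| / |A| = 11/6

Enumerate A + A = {a + b : a, b ∈ A}. With |A| = 6, there are |A|^2 = 36 ordered sum pairs; collecting distinct values, A + A = {2, 11, 20, 29, 38, 47, 56, 65, 74, 83, 92}, so |A + A| = 11. Thus K = 11/6. Here |A + A| = 2|A| − 1 = 11, the minimum possible — so K = 11/6 is minimal, which holds iff A is an arithmetic progression.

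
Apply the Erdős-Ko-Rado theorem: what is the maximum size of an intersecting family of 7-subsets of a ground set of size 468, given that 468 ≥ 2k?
max |F| = C(467, 6) = 13949678575756

The Erdős-Ko-Rado theorem states: for n ≥ 2k, an intersecting family of k-subsets of an n-element set has size at most C(n − 1, k − 1), with equality for 'star' families {A ⊆ [n] : |A| = k, i ∈ A} (fix an element i). For n = 468, k = 7: C(467, 6) = 13949678575756.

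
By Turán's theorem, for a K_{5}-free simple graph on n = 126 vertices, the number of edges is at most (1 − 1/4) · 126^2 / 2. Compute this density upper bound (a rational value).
Turán density bound = (3/4) · 126^2/2 = 11907/2 ≈ 5953.5

Turán's theorem: ex(n, K_{r+1}) is achieved by the complete r-partite Turán graph T(n, r) with parts as balanced as possible, and is at most (1 − 1/r) · n^2/2. For r = 4, n = 126: the density bound is (3/4) · 15876/2 = 11907/2 ≈ 5953.5. The integer-valued extremum is e(T(126, 4)) = 5953, which is strictly less than the density bound 11907/2 since 4 ∤ 126 (the parts of T(126, 4) cannot all be equal).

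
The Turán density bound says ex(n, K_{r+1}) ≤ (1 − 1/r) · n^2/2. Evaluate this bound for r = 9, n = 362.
Turán density bound = (8/9) · 362^2/2 = 524176/9 ≈ 58241.7778

Turán's theorem: ex(n, K_{r+1}) is achieved by the complete r-partite Turán graph T(n, r) with parts as balanced as possible, and is at most (1 − 1/r) · n^2/2. For r = 9, n = 362: the density bound is (8/9) · 131044/2 = 524176/9 ≈ 58241.7778. The integer-valued extremum is e(T(362, 9)) = 58241, which is strictly less than the density bound 524176/9 since 9 ∤ 362 (the parts of T(362, 9) cannot all be equal).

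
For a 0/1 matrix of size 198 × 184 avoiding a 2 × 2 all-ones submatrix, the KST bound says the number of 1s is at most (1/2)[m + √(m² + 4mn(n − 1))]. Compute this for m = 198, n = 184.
z(198, 184; 2, 2) ≤ (1/2)[198 + √(198² + 4·198·184·183)] = (1/2)[198 + √26707428] = 2682.9615

Kővári–Sós–Turán: let r_1, ..., r_198 be the row sums and z = Σ r_i the total number of 1s. Each pair of columns can share at most one row with both entries 1 (else a 2×2 all-ones block appears), so Σ_i C(r_i, 2) ≤ C(184, 2) = 16836. By convexity Σ_i C(r_i, 2) ≥ 198·C(z/198, 2) = z(z − 198)/(2·198), giving z² − 198z − 198·184·183 ≤ 0 and hence z ≤ (1/2)[198 + √(39204 + 4·6667056)] = (1/2)[198 + √26707428] ≈ (1/2)(198 + 5167.923) = 2682.9615.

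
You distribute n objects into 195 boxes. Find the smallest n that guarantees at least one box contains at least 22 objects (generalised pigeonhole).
n = (22 − 1)·195 + 1 = 4096

By the generalised pigeonhole principle, to guarantee some box contains ≥ r objects we need more than (r − 1) · k objects total. Threshold: n = (r − 1) · k + 1. With r = 22 and k = 195: n = 21 · 195 + 1 = 4095 + 1 = 4096. For n = 4095 = 21 · 195, we can put exactly 21 objects in every box, avoiding 22 in any single one — so 4096 is tight.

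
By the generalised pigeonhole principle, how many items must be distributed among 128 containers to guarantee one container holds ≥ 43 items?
n = (43 − 1)·128 + 1 = 5377

By the generalised pigeonhole principle, to guarantee some box contains ≥ r objects we need more than (r − 1) · k objects total. Threshold: n = (r − 1) · k + 1. With r = 43 and k = 128: n = 42 · 128 + 1 = 5376 + 1 = 5377. For n = 5376 = 42 · 128, we can put exactly 42 objects in every box, avoiding 43 in any single one — so 5377 is tight.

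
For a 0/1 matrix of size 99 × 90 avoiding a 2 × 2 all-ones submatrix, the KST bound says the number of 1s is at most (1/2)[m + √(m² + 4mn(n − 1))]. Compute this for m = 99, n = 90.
z(99, 90; 2, 2) ≤ (1/2)[99 + √(99² + 4·99·90·89)] = (1/2)[99 + √3181761] = 941.3746

Kővári–Sós–Turán: let r_1, ..., r_99 be the row sums and z = Σ r_i the total number of 1s. Each pair of columns can share at most one row with both entries 1 (else a 2×2 all-ones block appears), so Σ_i C(r_i, 2) ≤ C(90, 2) = 4005. By convexity Σ_i C(r_i, 2) ≥ 99·C(z/99, 2) = z(z − 99)/(2·99), giving z² − 99z − 99·90·89 ≤ 0 and hence z ≤ (1/2)[99 + √(9801 + 4·792990)] = (1/2)[99 + √3181761] ≈ (1/2)(99 + 1783.7491) = 941.3746.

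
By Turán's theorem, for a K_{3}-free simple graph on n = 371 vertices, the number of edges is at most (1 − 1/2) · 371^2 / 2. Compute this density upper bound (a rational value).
Turán density bound = (1/2) · 371^2/2 = 137641/4 ≈ 34410.25

Turán's theorem: ex(n, K_{r+1}) is achieved by the complete r-partite Turán graph T(n, r) with parts as balanced as possible, and is at most (1 − 1/r) · n^2/2. For r = 2, n = 371: the density bound is (1/2) · 137641/2 = 137641/4 ≈ 34410.25. The integer-valued extremum is e(T(371, 2)) = 34410, which is strictly less than the density bound 137641/4 since 2 ∤ 371 (the parts of T(371, 2) cannot all be equal).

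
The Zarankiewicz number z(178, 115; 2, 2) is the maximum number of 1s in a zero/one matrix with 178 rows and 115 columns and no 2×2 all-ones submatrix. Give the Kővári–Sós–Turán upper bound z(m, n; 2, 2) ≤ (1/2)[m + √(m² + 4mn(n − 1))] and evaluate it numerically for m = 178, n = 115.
z(178, 115; 2, 2) ≤ (1/2)[178 + √(178² + 4·178·115·114)] = (1/2)[178 + √9366004] = 1619.1964

Kővári–Sós–Turán: let r_1, ..., r_178 be the row sums and z = Σ r_i the total number of 1s. Each pair of columns can share at most one row with both entries 1 (else a 2×2 all-ones block appears), so Σ_i C(r_i, 2) ≤ C(115, 2) = 6555. By convexity Σ_i C(r_i, 2) ≥ 178·C(z/178, 2) = z(z − 178)/(2·178), giving z² − 178z − 178·115·114 ≤ 0 and hence z ≤ (1/2)[178 + √(31684 + 4·2333580)] = (1/2)[178 + √9366004] ≈ (1/2)(178 + 3060.3928) = 1619.1964.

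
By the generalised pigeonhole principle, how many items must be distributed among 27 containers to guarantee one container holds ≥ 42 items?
n = (42 − 1)·27 + 1 = 1108

By the generalised pigeonhole principle, to guarantee some box contains ≥ r objects we need more than (r − 1) · k objects total. Threshold: n = (r − 1) · k + 1. With r = 42 and k = 27: n = 41 · 27 + 1 = 1107 + 1 = 1108. For n = 1107 = 41 · 27, we can put exactly 41 objects in every box, avoiding 42 in any single one — so 1108 is tight.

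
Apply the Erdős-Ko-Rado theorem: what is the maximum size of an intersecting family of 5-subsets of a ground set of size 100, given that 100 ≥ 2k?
max |F| = C(99, 4) = 3764376

The Erdős-Ko-Rado theorem states: for n ≥ 2k, an intersecting family of k-subsets of an n-element set has size at most C(n − 1, k − 1), with equality for 'star' families {A ⊆ [n] : |A| = k, i ∈ A} (fix an element i). For n = 100, k = 5: C(99, 4) = 3764376.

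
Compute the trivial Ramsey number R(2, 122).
R(2, 122) = 122

R(2, k) = k for all k ≥ 2: in a 2-colouring of K_k, either some edge is red (a red K_2) or all edges are blue (a blue K_k). And K_{121} coloured all-blue has no blue K_122, so R(2, 122) > 121. Hence R(2, 122) = 122.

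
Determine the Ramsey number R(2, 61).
R(2, 61) = 61

R(2, k) = k for all k ≥ 2: in a 2-colouring of K_k, either some edge is red (a red K_2) or all edges are blue (a blue K_k). And K_{60} coloured all-blue has no blue K_61, so R(2, 61) > 60. Hence R(2, 61) = 61.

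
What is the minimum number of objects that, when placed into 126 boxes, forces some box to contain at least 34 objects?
n = (34 − 1)·126 + 1 = 4159

By the generalised pigeonhole principle, to guarantee some box contains ≥ r objects we need more than (r − 1) · k objects total. Threshold: n = (r − 1) · k + 1. With r = 34 and k = 126: n = 33 · 126 + 1 = 4158 + 1 = 4159. For n = 4158 = 33 · 126, we can put exactly 33 objects in every box, avoiding 34 in any single one — so 4159 is tight.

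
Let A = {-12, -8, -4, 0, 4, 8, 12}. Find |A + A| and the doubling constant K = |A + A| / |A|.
K = |A + A| / |A| = 13/7

Enumerate A + A = {a + b : a, b ∈ A}. With |A| = 7, there are |A|^2 = 49 ordered sum pairs; collecting distinct values, A + A = {-24, -20, -16, -12, -8, -4, 0, 4, 8, 12, 16, 20, 24}, so |A + A| = 13. Thus K = 13/7. Here |A + A| = 2|A| − 1 = 13, the minimum possible — so K = 13/7 is minimal, which holds iff A is an arithmetic progression.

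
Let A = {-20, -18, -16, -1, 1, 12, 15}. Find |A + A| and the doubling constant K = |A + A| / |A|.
K = |A + A| / |A| = 25/7

Enumerate A + A = {a + b : a, b ∈ A}. With |A| = 7, there are |A|^2 = 49 ordered sum pairs; collecting distinct values, A + A = {-40, -38, -36, -34, -32, -21, -19, -17, -15, -8, -6, -5, -4, -3, -2, -1, 0, 2, 11, 13, 14, 16, 24, 27, 30}, so |A + A| = 25. Thus K = 25/7. For comparison, the minimum possible |A + A| over all 7-element sets is 2·7 − 1 = 13 (so min K = 13/7), attained only by arithmetic progressions.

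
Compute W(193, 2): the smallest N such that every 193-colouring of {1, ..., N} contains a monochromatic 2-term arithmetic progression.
W(193, 2) = 193 + 1 = 194

A 2-term AP is any pair of integers, so a monochromatic 2-AP exists iff some colour is used at least twice. With 193 colours, the colouring i ↦ i on {1, ..., 193} uses each colour once, avoiding any monochromatic pair, so W(193, 2) > 193. For {1, ..., 194}, pigeonhole forces two integers of the same colour, which form a monochromatic 2-AP. Hence W(193, 2) = 194.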